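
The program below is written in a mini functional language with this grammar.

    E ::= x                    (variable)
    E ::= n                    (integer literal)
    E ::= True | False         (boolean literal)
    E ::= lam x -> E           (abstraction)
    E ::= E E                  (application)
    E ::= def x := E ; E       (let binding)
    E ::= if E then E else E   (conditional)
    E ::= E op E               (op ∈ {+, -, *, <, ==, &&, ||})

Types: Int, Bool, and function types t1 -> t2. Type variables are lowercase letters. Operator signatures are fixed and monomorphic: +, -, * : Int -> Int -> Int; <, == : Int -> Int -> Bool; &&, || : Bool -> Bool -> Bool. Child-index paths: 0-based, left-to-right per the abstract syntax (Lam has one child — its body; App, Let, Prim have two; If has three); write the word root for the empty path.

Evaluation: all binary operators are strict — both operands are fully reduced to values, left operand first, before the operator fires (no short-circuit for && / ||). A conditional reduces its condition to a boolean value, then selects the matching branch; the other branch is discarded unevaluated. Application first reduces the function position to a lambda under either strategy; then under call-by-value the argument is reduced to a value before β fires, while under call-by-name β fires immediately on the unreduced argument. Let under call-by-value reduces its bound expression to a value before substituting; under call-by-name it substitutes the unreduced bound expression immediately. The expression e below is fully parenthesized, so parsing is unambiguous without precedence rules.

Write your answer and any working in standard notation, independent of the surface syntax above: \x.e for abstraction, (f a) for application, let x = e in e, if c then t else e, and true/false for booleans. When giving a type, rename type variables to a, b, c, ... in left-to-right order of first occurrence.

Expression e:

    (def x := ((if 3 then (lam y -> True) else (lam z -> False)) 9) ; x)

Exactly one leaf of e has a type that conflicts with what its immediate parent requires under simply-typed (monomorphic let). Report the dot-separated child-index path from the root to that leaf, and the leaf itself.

Trace:
  unify Int ~ Bool
  FAIL: mismatch Int ~ Bool

Answer: 0.0.0 : 3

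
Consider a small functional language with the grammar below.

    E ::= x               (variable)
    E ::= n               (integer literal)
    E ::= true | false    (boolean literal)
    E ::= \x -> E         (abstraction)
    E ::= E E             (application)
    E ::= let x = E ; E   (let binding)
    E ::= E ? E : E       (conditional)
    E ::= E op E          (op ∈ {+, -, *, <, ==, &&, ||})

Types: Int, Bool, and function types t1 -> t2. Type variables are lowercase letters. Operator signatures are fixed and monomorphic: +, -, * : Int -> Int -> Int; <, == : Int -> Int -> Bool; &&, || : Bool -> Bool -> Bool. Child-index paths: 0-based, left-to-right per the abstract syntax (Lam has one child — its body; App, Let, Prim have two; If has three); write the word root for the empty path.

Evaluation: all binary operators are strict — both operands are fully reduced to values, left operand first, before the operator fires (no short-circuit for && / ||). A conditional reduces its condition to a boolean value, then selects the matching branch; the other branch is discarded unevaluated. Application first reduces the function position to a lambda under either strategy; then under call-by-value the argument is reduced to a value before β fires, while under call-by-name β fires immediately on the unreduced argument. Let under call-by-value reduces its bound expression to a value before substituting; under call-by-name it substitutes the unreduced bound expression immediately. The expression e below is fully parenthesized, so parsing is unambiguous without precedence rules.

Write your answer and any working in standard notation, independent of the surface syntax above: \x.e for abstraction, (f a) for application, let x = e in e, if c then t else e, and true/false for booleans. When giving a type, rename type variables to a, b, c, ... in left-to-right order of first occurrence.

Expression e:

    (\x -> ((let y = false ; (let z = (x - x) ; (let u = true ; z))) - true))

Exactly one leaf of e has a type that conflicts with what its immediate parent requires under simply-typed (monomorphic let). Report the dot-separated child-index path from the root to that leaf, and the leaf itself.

Trace:
let y : Bool
x : a
  unify a ~ Int
x : Int
  unify Int ~ Int
let z : Int
let u : Bool
z : Int
  unify Int ~ Int
  unify Bool ~ Int
  FAIL: mismatch Bool ~ Int

Answer: 0.1 : true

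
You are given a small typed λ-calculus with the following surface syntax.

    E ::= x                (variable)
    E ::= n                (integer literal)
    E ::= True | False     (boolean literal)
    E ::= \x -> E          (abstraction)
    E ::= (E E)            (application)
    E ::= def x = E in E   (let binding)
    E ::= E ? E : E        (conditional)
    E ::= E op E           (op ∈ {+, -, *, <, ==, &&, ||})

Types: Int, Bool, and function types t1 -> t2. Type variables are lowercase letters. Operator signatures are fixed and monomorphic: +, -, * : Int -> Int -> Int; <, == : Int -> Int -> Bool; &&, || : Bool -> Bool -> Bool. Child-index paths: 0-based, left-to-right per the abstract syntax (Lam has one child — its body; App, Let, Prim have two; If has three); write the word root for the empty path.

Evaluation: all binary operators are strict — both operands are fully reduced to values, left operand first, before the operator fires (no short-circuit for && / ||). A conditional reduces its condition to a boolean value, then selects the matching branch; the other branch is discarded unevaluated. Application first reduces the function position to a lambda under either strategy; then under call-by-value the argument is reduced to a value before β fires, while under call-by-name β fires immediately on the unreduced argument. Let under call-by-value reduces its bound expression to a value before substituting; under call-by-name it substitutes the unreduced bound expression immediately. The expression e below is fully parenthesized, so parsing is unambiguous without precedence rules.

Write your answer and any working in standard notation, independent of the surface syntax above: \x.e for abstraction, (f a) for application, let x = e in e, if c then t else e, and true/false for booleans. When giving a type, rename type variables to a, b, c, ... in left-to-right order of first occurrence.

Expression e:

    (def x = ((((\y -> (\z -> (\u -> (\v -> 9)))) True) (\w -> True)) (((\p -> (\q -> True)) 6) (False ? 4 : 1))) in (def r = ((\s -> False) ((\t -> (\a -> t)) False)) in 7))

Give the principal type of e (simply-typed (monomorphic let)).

Working:
\v._ : d -> Int
\u._ : c -> d -> Int
\z._ : b -> c -> d -> Int
\y._ : a -> b -> c -> d -> Int
  unify a -> b -> c -> d -> Int ~ Bool -> e
  unify a ~ Bool
  unify b -> c -> d -> Int ~ e
_ _ : b -> c -> d -> Int
\w._ : f -> Bool
  unify b -> c -> d -> Int ~ (f -> Bool) -> g
  unify b ~ f -> Bool
  unify c -> d -> Int ~ g
_ _ : c -> d -> Int
\q._ : i -> Bool
\p._ : h -> i -> Bool
  unify h -> i -> Bool ~ Int -> j
  unify h ~ Int
  unify i -> Bool ~ j
_ _ : i -> Bool
  unify Bool ~ Bool
  unify Int ~ Int
  unify i -> Bool ~ Int -> k
  unify i ~ Int
  unify Bool ~ k
_ _ : Bool
  unify c -> d -> Int ~ Bool -> l
  unify c ~ Bool
  unify d -> Int ~ l
_ _ : d -> Int
let x : d -> Int
\s._ : m -> Bool
t : n
\a._ : o -> n
\t._ : n -> o -> n
  unify n -> o -> n ~ Bool -> p
  unify n ~ Bool
  unify o -> Bool ~ p
_ _ : o -> Bool
  unify m -> Bool ~ (o -> Bool) -> q
  unify m ~ o -> Bool
  unify Bool ~ q
_ _ : Bool
let r : Bool

Answer: Int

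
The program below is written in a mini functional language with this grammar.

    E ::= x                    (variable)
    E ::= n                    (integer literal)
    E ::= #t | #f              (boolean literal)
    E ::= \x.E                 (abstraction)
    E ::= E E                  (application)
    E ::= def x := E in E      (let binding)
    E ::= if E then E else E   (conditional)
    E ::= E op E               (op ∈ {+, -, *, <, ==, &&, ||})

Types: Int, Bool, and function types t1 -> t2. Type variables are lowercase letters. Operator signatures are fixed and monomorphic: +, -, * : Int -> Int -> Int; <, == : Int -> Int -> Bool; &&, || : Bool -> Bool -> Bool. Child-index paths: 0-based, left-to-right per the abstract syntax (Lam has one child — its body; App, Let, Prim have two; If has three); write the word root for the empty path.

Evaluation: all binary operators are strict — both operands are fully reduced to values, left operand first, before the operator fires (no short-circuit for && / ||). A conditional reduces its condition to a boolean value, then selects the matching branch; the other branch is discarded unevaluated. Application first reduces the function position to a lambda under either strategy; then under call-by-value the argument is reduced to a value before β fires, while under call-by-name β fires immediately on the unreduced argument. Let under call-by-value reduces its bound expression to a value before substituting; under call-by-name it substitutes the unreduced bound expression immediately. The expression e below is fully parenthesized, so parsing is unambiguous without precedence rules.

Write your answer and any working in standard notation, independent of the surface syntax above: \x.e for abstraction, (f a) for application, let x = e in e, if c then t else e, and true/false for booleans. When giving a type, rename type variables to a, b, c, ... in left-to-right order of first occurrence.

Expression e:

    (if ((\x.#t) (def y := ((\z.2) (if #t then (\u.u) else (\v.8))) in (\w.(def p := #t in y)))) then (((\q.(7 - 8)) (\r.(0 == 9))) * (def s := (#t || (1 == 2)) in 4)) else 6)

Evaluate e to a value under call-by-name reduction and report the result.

Working:
step 0: (if ((\x.true) (let y = ((\z.2) (if true then (\u.u) else (\v.8))) in (\w.(let p = true in y)))) then (((\q.(7 - 8)) (\r.(0 == 9))) * (let s = (true || (1 == 2)) in 4)) else 6)
step 1: [beta@0] (if true then (((\q.(7 - 8)) (\r.(0 == 9))) * (let s = (true || (1 == 2)) in 4)) else 6)
step 2: [if@root] (((\q.(7 - 8)) (\r.(0 == 9))) * (let s = (true || (1 == 2)) in 4))
step 3: [beta@0] ((7 - 8) * (let s = (true || (1 == 2)) in 4))
step 4: [delta@0] (-1 * (let s = (true || (1 == 2)) in 4))
step 5: [let@1] (-1 * 4)
step 6: [delta@root] -4

Answer: -4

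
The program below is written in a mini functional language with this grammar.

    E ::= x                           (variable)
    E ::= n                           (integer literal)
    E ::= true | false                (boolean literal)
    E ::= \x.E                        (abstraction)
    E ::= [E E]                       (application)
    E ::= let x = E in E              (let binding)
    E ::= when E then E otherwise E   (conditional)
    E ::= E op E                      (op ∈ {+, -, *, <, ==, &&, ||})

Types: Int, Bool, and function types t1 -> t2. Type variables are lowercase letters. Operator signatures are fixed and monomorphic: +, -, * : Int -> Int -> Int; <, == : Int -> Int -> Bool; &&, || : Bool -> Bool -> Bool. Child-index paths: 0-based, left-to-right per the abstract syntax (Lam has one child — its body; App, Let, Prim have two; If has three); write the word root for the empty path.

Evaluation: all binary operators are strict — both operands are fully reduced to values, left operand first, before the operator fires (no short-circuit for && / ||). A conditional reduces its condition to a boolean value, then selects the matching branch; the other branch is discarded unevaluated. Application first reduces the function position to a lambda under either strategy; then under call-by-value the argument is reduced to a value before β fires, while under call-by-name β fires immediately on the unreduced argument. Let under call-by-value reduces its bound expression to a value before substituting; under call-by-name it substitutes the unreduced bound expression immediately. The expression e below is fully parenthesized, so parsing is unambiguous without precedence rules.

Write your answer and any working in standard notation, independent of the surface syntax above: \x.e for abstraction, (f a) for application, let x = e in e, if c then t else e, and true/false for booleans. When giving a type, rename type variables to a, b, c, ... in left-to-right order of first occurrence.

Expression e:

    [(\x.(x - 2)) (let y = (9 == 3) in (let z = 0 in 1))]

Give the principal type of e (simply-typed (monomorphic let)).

Answer: Int

Working:
x : a
  unify a ~ Int
  unify Int ~ Int
\x._ : Int -> Int
  unify Int ~ Int
  unify Int ~ Int
let y : Bool
let z : Int
  unify Int -> Int ~ Int -> b
  unify Int ~ Int
  unify Int ~ b
_ _ : Int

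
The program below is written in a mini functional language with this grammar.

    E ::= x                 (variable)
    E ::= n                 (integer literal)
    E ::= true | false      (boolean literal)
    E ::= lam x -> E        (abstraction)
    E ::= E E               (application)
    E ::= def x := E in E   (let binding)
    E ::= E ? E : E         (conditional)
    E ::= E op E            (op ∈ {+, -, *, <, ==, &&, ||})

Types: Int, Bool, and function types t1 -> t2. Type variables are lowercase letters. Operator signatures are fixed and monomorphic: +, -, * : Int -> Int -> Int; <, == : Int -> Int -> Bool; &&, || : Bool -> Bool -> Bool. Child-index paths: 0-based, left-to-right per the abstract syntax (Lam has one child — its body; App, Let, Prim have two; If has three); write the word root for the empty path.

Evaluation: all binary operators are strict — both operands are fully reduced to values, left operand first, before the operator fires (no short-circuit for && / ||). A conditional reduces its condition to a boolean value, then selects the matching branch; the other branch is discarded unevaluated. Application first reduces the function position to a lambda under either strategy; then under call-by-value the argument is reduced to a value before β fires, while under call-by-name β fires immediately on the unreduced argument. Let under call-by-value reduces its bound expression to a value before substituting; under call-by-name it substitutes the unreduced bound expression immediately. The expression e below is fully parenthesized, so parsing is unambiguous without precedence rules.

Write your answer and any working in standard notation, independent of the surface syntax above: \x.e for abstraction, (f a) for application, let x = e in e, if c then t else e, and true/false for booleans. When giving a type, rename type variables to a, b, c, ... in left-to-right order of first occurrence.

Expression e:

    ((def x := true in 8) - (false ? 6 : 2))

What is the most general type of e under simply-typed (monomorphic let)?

Derivation:
let x : Bool
  unify Int ~ Int
  unify Bool ~ Bool
  unify Int ~ Int
  unify Int ~ Int

Answer: Int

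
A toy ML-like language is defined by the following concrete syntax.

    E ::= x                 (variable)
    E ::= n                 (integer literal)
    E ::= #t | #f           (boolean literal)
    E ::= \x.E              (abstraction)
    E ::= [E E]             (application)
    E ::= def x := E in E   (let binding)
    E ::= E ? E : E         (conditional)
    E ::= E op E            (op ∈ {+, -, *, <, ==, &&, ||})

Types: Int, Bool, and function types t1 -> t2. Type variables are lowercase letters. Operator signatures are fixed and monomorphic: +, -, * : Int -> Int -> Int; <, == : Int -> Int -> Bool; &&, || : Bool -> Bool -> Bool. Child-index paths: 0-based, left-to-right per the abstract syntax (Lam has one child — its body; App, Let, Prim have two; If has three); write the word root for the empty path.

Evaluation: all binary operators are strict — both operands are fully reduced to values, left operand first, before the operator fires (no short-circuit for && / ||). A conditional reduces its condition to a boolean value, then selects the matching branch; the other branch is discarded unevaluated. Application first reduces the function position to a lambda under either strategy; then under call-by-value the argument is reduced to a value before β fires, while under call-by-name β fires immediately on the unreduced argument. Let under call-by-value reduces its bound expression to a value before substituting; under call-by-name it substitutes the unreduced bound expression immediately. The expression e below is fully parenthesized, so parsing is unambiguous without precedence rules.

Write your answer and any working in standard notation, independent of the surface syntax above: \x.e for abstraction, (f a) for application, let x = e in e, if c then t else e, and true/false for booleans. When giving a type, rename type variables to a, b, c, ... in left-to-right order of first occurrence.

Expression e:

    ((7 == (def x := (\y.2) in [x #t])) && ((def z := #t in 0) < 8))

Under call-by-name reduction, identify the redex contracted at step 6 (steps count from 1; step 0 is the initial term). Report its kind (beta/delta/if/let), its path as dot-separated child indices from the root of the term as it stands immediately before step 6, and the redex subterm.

Answer: delta at root : (false && true)

Trace:
step 0: ((7 == (let x = (\y.2) in (x true))) && ((let z = true in 0) < 8))
step 1: [let@0.1] ((7 == ((\y.2) true)) && ((let z = true in 0) < 8))
step 2: [beta@0.1] ((7 == 2) && ((let z = true in 0) < 8))
step 3: [delta@0] (false && ((let z = true in 0) < 8))
step 4: [let@1.0] (false && (0 < 8))
step 5: [delta@1] (false && true)
step 6: [delta@root] false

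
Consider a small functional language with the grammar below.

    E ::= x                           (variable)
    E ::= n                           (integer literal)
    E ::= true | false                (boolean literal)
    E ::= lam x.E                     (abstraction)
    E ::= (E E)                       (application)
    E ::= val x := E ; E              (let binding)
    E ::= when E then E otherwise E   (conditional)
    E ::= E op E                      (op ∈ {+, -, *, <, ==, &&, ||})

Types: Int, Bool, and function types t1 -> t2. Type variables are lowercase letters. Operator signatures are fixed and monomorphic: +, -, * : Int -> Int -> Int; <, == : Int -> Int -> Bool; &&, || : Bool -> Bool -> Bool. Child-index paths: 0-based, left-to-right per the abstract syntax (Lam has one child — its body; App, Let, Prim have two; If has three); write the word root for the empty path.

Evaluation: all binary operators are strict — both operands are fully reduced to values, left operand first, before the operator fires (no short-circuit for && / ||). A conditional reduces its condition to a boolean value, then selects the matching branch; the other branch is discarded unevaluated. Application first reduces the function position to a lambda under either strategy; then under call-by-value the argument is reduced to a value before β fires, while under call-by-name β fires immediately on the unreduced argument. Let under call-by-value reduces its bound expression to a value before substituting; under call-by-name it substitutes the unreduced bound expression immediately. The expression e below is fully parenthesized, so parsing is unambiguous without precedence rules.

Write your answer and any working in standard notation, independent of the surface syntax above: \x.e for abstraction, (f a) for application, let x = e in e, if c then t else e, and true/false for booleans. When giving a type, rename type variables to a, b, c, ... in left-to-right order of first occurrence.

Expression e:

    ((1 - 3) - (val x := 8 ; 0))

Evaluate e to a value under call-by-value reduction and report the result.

Answer: -2

Working:
step 0: ((1 - 3) - (let x = 8 in 0))
step 1: [delta@0] (-2 - (let x = 8 in 0))
step 2: [let@1] (-2 - 0)
step 3: [delta@root] -2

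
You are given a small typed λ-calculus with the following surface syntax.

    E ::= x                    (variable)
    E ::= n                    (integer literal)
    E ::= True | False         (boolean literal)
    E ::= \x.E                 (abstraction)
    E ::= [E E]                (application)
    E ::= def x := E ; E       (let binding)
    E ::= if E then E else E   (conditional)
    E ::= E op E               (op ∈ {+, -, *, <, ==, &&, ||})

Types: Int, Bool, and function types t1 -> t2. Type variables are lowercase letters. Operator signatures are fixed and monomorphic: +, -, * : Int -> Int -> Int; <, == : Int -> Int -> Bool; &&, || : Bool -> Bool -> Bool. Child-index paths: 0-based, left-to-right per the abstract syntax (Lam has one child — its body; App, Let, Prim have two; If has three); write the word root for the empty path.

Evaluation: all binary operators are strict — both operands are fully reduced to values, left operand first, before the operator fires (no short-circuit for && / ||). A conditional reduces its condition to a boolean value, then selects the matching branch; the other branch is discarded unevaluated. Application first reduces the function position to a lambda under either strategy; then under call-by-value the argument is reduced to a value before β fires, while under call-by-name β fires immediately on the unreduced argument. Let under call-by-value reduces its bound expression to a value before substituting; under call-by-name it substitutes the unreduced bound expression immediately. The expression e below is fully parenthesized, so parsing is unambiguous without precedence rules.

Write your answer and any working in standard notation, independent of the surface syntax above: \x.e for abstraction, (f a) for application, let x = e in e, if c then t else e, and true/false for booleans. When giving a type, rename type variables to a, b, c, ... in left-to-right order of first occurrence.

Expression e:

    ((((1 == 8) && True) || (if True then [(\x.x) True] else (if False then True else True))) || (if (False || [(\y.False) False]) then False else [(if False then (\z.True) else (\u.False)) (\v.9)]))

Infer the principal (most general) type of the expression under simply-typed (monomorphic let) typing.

Answer: Bool

Trace:
  unify Int ~ Int
  unify Int ~ Int
  unify Bool ~ Bool
  unify Bool ~ Bool
  unify Bool ~ Bool
  unify Bool ~ Bool
x : a
\x._ : a -> a
  unify a -> a ~ Bool -> b
  unify a ~ Bool
  unify Bool ~ b
_ _ : Bool
  unify Bool ~ Bool
  unify Bool ~ Bool
  unify Bool ~ Bool
  unify Bool ~ Bool
  unify Bool ~ Bool
  unify Bool ~ Bool
\y._ : c -> Bool
  unify c -> Bool ~ Bool -> d
  unify c ~ Bool
  unify Bool ~ d
_ _ : Bool
  unify Bool ~ Bool
  unify Bool ~ Bool
  unify Bool ~ Bool
\z._ : e -> Bool
\u._ : f -> Bool
  unify e -> Bool ~ f -> Bool
  unify e ~ f
  unify Bool ~ Bool
\v._ : g -> Int
  unify f -> Bool ~ (g -> Int) -> h
  unify f ~ g -> Int
  unify Bool ~ h
_ _ : Bool
  unify Bool ~ Bool
  unify Bool ~ Bool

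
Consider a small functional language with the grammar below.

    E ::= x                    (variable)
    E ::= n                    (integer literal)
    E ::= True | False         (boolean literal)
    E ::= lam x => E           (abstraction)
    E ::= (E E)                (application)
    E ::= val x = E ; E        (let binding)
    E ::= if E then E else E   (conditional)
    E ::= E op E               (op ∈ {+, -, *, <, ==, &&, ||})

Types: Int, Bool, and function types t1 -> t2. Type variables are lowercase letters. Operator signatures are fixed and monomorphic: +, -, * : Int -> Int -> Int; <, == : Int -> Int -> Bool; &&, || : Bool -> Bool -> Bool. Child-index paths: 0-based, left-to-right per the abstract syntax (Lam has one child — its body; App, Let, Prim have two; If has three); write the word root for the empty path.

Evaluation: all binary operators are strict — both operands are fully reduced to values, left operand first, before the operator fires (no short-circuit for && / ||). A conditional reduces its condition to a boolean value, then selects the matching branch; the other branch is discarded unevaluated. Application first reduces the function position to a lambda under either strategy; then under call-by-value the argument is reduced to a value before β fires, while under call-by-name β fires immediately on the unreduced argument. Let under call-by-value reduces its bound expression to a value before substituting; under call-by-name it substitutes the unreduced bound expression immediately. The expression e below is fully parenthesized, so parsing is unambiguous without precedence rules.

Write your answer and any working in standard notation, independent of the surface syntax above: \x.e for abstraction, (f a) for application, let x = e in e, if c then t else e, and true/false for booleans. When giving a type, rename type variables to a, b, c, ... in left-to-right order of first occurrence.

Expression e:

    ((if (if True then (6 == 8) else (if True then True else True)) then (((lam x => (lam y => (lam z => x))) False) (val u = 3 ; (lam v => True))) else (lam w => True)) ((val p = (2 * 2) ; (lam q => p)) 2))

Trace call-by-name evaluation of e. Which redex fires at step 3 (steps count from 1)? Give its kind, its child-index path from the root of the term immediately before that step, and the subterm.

Answer: if at 0 : (if false then (((\x.(\y.(\z.x))) false) (let u = 3 in (\v.true))) else (\w.true))

Trace:
step 0: ((if (if true then (6 == 8) else (if true then true else true)) then (((\x.(\y.(\z.x))) false) (let u = 3 in (\v.true))) else (\w.true)) ((let p = (2 * 2) in (\q.p)) 2))
step 1: [if@0.0] ((if (6 == 8) then (((\x.(\y.(\z.x))) false) (let u = 3 in (\v.true))) else (\w.true)) ((let p = (2 * 2) in (\q.p)) 2))
step 2: [delta@0.0] ((if false then (((\x.(\y.(\z.x))) false) (let u = 3 in (\v.true))) else (\w.true)) ((let p = (2 * 2) in (\q.p)) 2))
step 3: [if@0] ((\w.true) ((let p = (2 * 2) in (\q.p)) 2))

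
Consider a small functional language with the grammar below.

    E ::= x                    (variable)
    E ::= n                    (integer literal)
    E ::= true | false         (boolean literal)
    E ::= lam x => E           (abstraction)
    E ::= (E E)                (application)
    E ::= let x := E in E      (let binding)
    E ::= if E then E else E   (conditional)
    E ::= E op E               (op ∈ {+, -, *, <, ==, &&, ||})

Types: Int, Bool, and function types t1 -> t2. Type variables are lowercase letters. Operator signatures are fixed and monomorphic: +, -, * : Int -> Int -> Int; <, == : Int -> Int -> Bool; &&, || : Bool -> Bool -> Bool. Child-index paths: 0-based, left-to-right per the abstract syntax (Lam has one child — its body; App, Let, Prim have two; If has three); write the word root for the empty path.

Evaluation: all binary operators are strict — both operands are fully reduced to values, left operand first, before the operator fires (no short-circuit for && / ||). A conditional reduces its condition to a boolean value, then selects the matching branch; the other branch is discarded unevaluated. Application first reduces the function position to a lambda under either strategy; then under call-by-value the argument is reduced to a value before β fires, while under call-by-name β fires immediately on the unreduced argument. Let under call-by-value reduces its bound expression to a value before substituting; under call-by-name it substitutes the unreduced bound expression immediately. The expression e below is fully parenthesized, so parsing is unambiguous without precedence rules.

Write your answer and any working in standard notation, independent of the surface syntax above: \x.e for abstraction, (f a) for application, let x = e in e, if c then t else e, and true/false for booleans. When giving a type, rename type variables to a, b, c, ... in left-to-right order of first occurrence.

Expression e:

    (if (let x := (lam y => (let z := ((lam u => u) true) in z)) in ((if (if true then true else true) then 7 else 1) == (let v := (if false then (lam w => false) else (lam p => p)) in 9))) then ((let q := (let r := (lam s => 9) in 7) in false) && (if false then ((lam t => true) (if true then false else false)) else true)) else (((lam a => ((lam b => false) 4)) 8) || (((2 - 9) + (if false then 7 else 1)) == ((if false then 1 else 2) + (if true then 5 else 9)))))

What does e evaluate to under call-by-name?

Derivation:
step 0: (if (let x = (\y.(let z = ((\u.u) true) in z)) in ((if (if true then true else true) then 7 else 1) == (let v = (if false then (\w.false) else (\p.p)) in 9))) then ((let q = (let r = (\s.9) in 7) in false) && (if false then ((\t.true) (if true then false else false)) else true)) else (((\a.((\b.false) 4)) 8) || (((2 - 9) + (if false then 7 else 1)) == ((if false then 1 else 2) + (if true then 5 else 9)))))
step 1: [let@0] (if ((if (if true then true else true) then 7 else 1) == (let v = (if false then (\w.false) else (\p.p)) in 9)) then ((let q = (let r = (\s.9) in 7) in false) && (if false then ((\t.true) (if true then false else false)) else true)) else (((\a.((\b.false) 4)) 8) || (((2 - 9) + (if false then 7 else 1)) == ((if false then 1 else 2) + (if true then 5 else 9)))))
step 2: [if@0.0.0] (if ((if true then 7 else 1) == (let v = (if false then (\w.false) else (\p.p)) in 9)) then ((let q = (let r = (\s.9) in 7) in false) && (if false then ((\t.true) (if true then false else false)) else true)) else (((\a.((\b.false) 4)) 8) || (((2 - 9) + (if false then 7 else 1)) == ((if false then 1 else 2) + (if true then 5 else 9)))))
step 3: [if@0.0] (if (7 == (let v = (if false then (\w.false) else (\p.p)) in 9)) then ((let q = (let r = (\s.9) in 7) in false) && (if false then ((\t.true) (if true then false else false)) else true)) else (((\a.((\b.false) 4)) 8) || (((2 - 9) + (if false then 7 else 1)) == ((if false then 1 else 2) + (if true then 5 else 9)))))
step 4: [let@0.1] (if (7 == 9) then ((let q = (let r = (\s.9) in 7) in false) && (if false then ((\t.true) (if true then false else false)) else true)) else (((\a.((\b.false) 4)) 8) || (((2 - 9) + (if false then 7 else 1)) == ((if false then 1 else 2) + (if true then 5 else 9)))))
step 5: [delta@0] (if false then ((let q = (let r = (\s.9) in 7) in false) && (if false then ((\t.true) (if true then false else false)) else true)) else (((\a.((\b.false) 4)) 8) || (((2 - 9) + (if false then 7 else 1)) == ((if false then 1 else 2) + (if true then 5 else 9)))))
step 6: [if@root] (((\a.((\b.false) 4)) 8) || (((2 - 9) + (if false then 7 else 1)) == ((if false then 1 else 2) + (if true then 5 else 9))))
step 7: [beta@0] (((\b.false) 4) || (((2 - 9) + (if false then 7 else 1)) == ((if false then 1 else 2) + (if true then 5 else 9))))
step 8: [beta@0] (false || (((2 - 9) + (if false then 7 else 1)) == ((if false then 1 else 2) + (if true then 5 else 9))))
step 9: [delta@1.0.0] (false || ((-7 + (if false then 7 else 1)) == ((if false then 1 else 2) + (if true then 5 else 9))))
step 10: [if@1.0.1] (false || ((-7 + 1) == ((if false then 1 else 2) + (if true then 5 else 9))))
step 11: [delta@1.0] (false || (-6 == ((if false then 1 else 2) + (if true then 5 else 9))))
step 12: [if@1.1.0] (false || (-6 == (2 + (if true then 5 else 9))))
step 13: [if@1.1.1] (false || (-6 == (2 + 5)))
step 14: [delta@1.1] (false || (-6 == 7))
step 15: [delta@1] (false || false)
step 16: [delta@root] false

Answer: false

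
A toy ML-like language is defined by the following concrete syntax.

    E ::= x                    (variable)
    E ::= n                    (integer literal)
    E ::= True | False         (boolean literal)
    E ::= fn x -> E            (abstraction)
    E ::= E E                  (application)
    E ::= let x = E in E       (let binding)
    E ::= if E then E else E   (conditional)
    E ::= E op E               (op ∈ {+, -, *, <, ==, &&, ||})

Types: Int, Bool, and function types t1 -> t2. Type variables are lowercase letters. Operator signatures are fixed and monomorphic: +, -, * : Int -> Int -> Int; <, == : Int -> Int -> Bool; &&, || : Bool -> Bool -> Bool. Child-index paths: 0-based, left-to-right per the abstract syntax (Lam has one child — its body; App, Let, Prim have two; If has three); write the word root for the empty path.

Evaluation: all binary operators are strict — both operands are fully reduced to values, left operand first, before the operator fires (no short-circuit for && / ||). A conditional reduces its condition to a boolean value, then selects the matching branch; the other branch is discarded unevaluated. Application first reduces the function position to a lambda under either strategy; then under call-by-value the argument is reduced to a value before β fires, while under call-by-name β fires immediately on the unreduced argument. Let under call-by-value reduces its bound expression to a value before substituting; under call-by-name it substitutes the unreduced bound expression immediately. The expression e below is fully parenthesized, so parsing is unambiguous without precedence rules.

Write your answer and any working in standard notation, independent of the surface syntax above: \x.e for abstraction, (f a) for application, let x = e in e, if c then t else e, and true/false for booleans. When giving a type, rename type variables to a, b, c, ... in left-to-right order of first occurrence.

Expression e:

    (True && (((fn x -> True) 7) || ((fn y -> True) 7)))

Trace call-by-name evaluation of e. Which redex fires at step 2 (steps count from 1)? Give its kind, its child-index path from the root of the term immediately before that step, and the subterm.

Working:
step 0: (true && (((\x.true) 7) || ((\y.true) 7)))
step 1: [beta@1.0] (true && (true || ((\y.true) 7)))
step 2: [beta@1.1] (true && (true || true))

Answer: beta at 1.1 : ((\y.true) 7)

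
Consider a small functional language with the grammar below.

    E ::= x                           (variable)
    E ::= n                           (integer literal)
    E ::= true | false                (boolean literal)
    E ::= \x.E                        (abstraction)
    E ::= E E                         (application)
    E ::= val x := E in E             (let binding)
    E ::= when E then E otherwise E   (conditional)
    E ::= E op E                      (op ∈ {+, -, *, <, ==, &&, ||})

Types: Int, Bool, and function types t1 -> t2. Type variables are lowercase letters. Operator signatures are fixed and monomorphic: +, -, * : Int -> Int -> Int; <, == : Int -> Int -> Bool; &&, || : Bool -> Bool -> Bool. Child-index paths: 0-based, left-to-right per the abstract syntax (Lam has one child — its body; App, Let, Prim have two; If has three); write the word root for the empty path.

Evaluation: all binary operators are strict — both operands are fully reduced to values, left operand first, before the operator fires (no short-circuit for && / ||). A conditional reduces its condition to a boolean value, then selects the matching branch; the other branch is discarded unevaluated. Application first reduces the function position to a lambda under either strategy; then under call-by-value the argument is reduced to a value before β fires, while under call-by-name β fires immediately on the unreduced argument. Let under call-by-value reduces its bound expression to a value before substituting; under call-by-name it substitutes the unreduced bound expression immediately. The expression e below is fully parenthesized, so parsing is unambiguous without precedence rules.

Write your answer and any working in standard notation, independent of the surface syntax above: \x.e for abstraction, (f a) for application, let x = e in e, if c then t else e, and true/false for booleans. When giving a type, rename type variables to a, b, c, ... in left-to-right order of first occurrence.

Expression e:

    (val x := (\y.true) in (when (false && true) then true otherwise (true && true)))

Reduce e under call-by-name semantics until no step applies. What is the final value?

Answer: true

Derivation:
step 0: (let x = (\y.true) in (if (false && true) then true else (true && true)))
step 1: [let@root] (if (false && true) then true else (true && true))
step 2: [delta@0] (if false then true else (true && true))
step 3: [if@root] (true && true)
step 4: [delta@root] true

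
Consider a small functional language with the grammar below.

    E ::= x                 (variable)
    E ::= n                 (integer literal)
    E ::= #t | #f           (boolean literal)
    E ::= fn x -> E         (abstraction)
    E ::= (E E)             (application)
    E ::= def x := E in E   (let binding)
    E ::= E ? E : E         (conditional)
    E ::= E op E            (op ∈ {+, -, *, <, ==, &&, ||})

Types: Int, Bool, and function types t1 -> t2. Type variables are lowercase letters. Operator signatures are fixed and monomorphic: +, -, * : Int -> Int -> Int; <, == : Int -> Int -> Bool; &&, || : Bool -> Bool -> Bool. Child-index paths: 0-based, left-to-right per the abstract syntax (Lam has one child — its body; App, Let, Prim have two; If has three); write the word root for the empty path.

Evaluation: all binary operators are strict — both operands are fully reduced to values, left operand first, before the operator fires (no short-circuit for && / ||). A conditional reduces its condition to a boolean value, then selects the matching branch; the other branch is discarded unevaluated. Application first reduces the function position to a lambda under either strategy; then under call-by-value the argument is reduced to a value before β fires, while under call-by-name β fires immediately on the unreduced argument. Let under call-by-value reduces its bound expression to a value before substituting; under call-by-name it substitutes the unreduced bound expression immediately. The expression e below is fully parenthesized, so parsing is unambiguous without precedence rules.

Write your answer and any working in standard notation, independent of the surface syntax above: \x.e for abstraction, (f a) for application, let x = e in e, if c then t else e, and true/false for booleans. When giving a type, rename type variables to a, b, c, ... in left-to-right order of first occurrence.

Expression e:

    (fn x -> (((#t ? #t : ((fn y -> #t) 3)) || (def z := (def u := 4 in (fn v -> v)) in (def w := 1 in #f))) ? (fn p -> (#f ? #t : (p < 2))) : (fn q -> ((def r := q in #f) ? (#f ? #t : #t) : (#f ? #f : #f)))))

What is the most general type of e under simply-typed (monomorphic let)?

Trace:
  unify Bool ~ Bool
\y._ : b -> Bool
  unify b -> Bool ~ Int -> c
  unify b ~ Int
  unify Bool ~ c
_ _ : Bool
  unify Bool ~ Bool
  unify Bool ~ Bool
let u : Int
v : d
\v._ : d -> d
let z : d -> d
let w : Int
  unify Bool ~ Bool
  unify Bool ~ Bool
  unify Bool ~ Bool
p : e
  unify e ~ Int
  unify Int ~ Int
  unify Bool ~ Bool
\p._ : Int -> Bool
q : f
let r : f
  unify Bool ~ Bool
  unify Bool ~ Bool
  unify Bool ~ Bool
  unify Bool ~ Bool
  unify Bool ~ Bool
  unify Bool ~ Bool
\q._ : f -> Bool
  unify Int -> Bool ~ f -> Bool
  unify Int ~ f
  unify Bool ~ Bool
\x._ : a -> Int -> Bool

Answer: a -> Int -> Bool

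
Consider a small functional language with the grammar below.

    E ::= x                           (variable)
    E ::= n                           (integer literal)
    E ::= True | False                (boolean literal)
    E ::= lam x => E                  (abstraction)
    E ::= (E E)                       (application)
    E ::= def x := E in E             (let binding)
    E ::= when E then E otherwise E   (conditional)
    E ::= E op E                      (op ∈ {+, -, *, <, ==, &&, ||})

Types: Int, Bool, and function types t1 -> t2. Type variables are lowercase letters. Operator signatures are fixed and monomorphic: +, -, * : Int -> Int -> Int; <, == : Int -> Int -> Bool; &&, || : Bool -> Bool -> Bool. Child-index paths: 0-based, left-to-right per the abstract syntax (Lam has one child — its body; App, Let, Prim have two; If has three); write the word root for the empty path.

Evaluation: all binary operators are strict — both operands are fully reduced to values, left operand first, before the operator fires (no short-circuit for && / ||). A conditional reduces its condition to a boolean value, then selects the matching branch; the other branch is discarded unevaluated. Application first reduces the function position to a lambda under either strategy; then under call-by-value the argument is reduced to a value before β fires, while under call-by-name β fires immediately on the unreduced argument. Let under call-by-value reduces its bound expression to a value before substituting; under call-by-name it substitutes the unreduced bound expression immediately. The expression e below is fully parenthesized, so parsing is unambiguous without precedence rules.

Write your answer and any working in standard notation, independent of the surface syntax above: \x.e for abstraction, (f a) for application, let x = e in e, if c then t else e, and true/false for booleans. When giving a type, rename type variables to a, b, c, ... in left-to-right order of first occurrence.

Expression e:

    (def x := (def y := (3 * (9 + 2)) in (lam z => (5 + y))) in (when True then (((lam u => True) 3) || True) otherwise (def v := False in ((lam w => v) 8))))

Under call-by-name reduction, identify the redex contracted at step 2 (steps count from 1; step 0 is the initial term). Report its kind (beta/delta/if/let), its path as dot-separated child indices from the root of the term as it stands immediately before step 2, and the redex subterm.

Trace:
step 0: (let x = (let y = (3 * (9 + 2)) in (\z.(5 + y))) in (if true then (((\u.true) 3) || true) else (let v = false in ((\w.v) 8))))
step 1: [let@root] (if true then (((\u.true) 3) || true) else (let v = false in ((\w.v) 8)))
step 2: [if@root] (((\u.true) 3) || true)

Answer: if at root : (if true then (((\u.true) 3) || true) else (let v = false in ((\w.v) 8)))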